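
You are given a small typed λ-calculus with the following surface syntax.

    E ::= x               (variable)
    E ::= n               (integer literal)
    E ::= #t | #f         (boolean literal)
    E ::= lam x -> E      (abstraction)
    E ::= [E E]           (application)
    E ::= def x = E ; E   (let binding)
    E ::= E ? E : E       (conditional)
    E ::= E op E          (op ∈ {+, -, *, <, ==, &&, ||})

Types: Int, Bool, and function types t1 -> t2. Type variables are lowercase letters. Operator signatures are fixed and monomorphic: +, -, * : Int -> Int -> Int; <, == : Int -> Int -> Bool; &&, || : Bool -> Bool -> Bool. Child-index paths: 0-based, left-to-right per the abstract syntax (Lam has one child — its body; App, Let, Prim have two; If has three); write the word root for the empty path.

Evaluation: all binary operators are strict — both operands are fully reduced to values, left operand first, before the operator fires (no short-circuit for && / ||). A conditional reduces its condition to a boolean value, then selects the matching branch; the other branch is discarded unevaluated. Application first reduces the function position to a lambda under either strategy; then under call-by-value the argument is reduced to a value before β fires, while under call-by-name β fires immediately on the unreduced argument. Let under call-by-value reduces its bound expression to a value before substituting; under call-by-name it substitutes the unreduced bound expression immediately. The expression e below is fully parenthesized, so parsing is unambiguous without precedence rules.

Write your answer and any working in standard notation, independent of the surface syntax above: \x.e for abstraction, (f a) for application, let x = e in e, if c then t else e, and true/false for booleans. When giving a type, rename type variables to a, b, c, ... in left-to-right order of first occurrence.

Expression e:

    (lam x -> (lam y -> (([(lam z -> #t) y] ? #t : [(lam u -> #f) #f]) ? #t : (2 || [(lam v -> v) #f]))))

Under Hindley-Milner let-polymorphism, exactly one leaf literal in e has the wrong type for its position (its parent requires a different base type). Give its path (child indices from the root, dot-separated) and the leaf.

Answer: 0.0.2.0 : 2

Derivation:
\z._ : c -> Bool
y : b
  unify c -> Bool ~ b -> d
  unify c ~ b
  unify Bool ~ d
_ _ : Bool
  unify Bool ~ Bool
\u._ : e -> Bool
  unify e -> Bool ~ Bool -> f
  unify e ~ Bool
  unify Bool ~ f
_ _ : Bool
  unify Bool ~ Bool
  unify Bool ~ Bool
  unify Int ~ Bool
  FAIL: mismatch Int ~ Bool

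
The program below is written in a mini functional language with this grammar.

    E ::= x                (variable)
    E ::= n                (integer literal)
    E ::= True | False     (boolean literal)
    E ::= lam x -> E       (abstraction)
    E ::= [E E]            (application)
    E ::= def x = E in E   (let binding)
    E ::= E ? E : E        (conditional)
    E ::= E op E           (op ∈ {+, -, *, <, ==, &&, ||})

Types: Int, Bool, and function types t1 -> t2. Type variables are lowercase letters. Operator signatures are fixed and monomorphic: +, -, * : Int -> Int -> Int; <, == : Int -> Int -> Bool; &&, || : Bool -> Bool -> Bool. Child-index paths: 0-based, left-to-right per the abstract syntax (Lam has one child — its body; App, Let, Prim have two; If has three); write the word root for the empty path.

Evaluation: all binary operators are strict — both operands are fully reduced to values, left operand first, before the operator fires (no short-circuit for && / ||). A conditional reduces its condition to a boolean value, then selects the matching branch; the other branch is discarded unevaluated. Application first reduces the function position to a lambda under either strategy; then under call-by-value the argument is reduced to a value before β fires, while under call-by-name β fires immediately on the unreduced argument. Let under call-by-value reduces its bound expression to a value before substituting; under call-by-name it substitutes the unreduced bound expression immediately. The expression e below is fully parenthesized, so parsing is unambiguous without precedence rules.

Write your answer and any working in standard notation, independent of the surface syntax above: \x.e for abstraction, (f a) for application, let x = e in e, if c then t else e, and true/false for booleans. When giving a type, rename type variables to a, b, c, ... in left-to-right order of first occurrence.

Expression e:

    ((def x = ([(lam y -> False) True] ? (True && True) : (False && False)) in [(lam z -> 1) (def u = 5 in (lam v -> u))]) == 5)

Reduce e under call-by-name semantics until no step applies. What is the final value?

Answer: false

Derivation:
step 0: ((let x = (if ((\y.false) true) then (true && true) else (false && false)) in ((\z.1) (let u = 5 in (\v.u)))) == 5)
step 1: [let@0] (((\z.1) (let u = 5 in (\v.u))) == 5)
step 2: [beta@0] (1 == 5)
step 3: [delta@root] false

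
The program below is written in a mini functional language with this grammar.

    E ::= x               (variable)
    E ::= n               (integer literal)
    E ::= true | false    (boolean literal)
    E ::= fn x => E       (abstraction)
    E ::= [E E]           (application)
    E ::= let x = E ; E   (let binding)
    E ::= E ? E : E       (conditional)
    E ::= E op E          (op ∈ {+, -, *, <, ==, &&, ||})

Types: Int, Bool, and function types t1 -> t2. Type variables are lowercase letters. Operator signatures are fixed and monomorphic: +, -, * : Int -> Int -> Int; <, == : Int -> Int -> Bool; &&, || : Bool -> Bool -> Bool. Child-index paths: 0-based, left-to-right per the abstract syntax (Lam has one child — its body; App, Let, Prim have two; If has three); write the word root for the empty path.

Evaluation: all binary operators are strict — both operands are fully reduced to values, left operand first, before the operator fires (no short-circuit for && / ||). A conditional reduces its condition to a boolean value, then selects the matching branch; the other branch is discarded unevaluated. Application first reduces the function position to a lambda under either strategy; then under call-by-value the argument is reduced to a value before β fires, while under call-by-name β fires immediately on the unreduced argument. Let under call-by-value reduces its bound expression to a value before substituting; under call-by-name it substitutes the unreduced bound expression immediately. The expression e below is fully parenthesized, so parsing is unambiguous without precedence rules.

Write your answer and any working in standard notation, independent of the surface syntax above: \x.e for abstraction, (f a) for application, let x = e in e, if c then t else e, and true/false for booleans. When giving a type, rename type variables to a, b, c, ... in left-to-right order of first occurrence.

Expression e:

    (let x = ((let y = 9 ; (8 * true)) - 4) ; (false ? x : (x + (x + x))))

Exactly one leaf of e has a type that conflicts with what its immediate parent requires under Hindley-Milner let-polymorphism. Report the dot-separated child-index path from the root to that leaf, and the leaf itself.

Answer: 0.0.1.1 : true

Working:
let y : Int
  unify Int ~ Int
  unify Bool ~ Int
  FAIL: mismatch Bool ~ Int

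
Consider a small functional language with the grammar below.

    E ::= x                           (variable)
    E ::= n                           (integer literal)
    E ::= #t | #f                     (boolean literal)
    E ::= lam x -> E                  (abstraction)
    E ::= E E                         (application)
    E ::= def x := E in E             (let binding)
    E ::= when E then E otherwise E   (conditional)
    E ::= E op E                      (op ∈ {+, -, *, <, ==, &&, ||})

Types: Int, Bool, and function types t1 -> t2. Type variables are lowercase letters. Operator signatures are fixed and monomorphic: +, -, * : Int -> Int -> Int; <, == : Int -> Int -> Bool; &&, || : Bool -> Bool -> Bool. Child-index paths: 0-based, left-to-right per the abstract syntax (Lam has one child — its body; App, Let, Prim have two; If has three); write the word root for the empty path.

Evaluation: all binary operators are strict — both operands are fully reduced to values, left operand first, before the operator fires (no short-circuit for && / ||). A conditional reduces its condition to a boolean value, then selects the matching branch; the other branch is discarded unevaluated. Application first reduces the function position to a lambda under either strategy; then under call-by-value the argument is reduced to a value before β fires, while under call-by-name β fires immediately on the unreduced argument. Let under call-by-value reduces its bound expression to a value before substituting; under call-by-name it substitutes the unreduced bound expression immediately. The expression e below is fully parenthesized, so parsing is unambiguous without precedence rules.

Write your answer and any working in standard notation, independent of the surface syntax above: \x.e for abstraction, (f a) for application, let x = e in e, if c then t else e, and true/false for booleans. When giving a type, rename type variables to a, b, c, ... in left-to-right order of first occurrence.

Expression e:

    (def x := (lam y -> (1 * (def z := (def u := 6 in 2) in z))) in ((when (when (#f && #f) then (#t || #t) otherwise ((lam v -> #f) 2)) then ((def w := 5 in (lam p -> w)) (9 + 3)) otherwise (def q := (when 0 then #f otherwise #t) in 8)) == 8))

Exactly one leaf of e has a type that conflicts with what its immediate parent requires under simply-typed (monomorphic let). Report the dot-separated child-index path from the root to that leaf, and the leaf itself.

Answer: 1.0.2.0.0 : 0

Working:
  unify Int ~ Int
let u : Int
let z : Int
z : Int
  unify Int ~ Int
\y._ : a -> Int
let x : a -> Int
  unify Bool ~ Bool
  unify Bool ~ Bool
  unify Bool ~ Bool
  unify Bool ~ Bool
  unify Bool ~ Bool
\v._ : b -> Bool
  unify b -> Bool ~ Int -> c
  unify b ~ Int
  unify Bool ~ c
_ _ : Bool
  unify Bool ~ Bool
  unify Bool ~ Bool
let w : Int
w : Int
\p._ : d -> Int
  unify Int ~ Int
  unify Int ~ Int
  unify d -> Int ~ Int -> e
  unify d ~ Int
  unify Int ~ e
_ _ : Int
  unify Int ~ Bool
  FAIL: mismatch Int ~ Bool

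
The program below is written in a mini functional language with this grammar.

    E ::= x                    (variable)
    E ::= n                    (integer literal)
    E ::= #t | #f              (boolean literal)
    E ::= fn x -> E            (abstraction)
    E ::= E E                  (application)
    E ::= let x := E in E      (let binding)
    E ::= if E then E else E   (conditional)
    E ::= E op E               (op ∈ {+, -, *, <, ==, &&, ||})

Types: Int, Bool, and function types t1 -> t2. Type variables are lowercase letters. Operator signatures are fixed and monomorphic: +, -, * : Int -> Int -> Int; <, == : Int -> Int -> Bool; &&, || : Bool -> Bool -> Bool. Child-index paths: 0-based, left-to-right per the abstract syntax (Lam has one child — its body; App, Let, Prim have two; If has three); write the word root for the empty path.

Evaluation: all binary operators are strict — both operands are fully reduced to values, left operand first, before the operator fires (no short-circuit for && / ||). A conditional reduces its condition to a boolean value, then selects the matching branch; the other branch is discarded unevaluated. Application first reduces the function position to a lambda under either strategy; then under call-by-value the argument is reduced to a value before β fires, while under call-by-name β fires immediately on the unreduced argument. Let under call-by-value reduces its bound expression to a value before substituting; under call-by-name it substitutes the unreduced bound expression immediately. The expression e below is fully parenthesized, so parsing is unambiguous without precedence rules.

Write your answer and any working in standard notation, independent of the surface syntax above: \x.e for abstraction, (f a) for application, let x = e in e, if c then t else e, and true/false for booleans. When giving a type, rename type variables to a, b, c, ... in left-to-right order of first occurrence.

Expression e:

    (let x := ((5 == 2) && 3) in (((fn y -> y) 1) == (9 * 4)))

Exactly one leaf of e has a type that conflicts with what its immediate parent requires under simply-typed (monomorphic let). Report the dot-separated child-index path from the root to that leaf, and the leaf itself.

Working:
  unify Int ~ Int
  unify Int ~ Int
  unify Bool ~ Bool
  unify Int ~ Bool
  FAIL: mismatch Int ~ Bool

Answer: 0.1 : 3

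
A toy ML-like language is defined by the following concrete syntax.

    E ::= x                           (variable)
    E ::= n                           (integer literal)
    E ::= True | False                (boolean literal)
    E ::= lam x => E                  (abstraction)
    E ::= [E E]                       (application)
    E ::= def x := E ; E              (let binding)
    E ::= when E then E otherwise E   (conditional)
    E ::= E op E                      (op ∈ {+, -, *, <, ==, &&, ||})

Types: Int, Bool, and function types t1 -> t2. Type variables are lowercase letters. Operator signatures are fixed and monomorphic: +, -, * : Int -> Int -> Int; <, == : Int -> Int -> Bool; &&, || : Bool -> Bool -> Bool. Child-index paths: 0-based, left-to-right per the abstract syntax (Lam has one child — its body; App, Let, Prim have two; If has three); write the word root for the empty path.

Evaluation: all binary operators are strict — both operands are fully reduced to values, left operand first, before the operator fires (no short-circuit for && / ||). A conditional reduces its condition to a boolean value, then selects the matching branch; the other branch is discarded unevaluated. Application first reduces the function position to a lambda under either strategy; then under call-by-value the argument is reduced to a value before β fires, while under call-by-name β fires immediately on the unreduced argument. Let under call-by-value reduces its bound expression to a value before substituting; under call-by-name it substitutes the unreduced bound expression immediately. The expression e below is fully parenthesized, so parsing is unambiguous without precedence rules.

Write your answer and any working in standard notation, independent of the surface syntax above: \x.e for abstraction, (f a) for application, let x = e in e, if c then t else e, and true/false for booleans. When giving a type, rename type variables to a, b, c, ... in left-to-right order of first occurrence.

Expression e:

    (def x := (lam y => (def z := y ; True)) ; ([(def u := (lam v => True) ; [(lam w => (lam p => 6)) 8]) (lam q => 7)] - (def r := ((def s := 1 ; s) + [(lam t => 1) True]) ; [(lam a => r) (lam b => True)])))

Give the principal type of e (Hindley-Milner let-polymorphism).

Answer: Int

Working:
y : a
let z : a
\y._ : a -> Bool
let x : forall. a -> Bool
\v._ : b -> Bool
let u : forall. b -> Bool
\p._ : d -> Int
\w._ : c -> d -> Int
  unify c -> d -> Int ~ Int -> e
  unify c ~ Int
  unify d -> Int ~ e
_ _ : d -> Int
\q._ : f -> Int
  unify d -> Int ~ (f -> Int) -> g
  unify d ~ f -> Int
  unify Int ~ g
_ _ : Int
  unify Int ~ Int
let s : Int
s : Int
  unify Int ~ Int
\t._ : h -> Int
  unify h -> Int ~ Bool -> i
  unify h ~ Bool
  unify Int ~ i
_ _ : Int
  unify Int ~ Int
let r : Int
r : Int
\a._ : j -> Int
\b._ : k -> Bool
  unify j -> Int ~ (k -> Bool) -> l
  unify j ~ k -> Bool
  unify Int ~ l
_ _ : Int
  unify Int ~ Int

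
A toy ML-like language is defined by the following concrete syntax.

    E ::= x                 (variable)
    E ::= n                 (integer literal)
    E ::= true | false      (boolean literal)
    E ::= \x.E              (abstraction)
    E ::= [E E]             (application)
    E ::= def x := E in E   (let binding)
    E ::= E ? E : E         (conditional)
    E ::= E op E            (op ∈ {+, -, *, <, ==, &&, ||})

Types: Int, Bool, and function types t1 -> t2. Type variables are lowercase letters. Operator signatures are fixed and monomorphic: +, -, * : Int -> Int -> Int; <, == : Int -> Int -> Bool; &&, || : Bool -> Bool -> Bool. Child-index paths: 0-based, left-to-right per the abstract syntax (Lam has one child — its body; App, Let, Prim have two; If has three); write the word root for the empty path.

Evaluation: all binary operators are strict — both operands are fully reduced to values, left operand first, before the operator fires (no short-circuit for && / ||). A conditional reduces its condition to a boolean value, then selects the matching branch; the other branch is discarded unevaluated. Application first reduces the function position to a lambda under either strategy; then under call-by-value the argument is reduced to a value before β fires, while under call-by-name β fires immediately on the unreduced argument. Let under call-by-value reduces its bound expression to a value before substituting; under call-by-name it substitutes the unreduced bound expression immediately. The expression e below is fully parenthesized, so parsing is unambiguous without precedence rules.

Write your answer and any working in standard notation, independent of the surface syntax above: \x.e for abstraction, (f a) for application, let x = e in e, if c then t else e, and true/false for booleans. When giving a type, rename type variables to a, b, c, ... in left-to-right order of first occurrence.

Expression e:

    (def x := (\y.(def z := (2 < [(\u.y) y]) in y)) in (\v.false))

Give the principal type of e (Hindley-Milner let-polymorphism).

Trace:
  unify Int ~ Int
y : a
\u._ : b -> a
y : a
  unify b -> a ~ a -> c
  unify b ~ a
  unify a ~ c
_ _ : c
  unify c ~ Int
let z : Bool
y : Int
\y._ : Int -> Int
let x : Int -> Int
\v._ : d -> Bool

Answer: a -> Bool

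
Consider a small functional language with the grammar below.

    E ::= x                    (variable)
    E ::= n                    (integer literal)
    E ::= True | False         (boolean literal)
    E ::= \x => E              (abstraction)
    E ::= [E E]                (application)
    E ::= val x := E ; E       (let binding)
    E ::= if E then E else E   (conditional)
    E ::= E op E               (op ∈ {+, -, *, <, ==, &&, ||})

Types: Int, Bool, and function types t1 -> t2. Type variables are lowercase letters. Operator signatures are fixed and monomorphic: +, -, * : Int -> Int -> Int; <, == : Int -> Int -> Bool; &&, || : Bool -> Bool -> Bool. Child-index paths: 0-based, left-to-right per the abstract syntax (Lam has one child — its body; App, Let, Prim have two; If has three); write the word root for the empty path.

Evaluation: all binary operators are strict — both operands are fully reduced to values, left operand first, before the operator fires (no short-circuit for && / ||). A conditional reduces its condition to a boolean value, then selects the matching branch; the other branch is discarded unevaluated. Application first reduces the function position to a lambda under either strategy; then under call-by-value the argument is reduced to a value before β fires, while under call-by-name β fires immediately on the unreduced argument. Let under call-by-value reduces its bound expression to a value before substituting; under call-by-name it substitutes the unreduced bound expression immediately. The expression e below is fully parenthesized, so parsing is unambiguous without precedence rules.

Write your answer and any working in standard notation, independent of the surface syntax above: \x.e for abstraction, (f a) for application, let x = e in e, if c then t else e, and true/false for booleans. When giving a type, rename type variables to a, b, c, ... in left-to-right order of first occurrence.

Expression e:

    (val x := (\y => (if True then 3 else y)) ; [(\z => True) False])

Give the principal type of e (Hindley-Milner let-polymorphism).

Answer: Bool

Trace:
  unify Bool ~ Bool
y : a
  unify Int ~ a
\y._ : Int -> Int
let x : Int -> Int
\z._ : b -> Bool
  unify b -> Bool ~ Bool -> c
  unify b ~ Bool
  unify Bool ~ c
_ _ : Bool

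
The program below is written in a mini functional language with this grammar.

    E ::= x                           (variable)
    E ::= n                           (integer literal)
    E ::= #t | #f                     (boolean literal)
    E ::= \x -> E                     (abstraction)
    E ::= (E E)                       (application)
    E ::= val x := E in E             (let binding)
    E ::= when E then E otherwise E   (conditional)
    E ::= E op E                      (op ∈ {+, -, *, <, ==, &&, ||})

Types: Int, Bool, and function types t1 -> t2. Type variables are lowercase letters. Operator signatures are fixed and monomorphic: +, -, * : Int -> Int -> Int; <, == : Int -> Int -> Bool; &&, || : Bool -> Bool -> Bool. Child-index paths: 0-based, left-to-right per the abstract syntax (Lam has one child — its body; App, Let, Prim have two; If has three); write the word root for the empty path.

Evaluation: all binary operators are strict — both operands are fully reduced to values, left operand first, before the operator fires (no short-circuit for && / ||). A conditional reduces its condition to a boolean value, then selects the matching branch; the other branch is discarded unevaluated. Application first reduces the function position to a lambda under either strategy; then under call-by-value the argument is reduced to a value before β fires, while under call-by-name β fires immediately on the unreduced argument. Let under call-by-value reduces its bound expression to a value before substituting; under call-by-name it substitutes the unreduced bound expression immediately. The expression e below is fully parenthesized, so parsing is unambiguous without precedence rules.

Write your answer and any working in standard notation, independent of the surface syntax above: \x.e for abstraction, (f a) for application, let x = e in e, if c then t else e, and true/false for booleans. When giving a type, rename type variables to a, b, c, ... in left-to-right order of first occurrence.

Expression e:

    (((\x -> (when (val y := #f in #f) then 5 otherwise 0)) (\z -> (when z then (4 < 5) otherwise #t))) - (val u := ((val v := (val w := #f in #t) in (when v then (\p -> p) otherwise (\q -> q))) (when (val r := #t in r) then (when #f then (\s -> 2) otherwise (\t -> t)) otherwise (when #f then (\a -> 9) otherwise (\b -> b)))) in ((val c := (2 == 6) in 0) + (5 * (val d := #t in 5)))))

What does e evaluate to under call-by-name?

Derivation:
step 0: (((\x.(if (let y = false in false) then 5 else 0)) (\z.(if z then (4 < 5) else true))) - (let u = ((let v = (let w = false in true) in (if v then (\p.p) else (\q.q))) (if (let r = true in r) then (if false then (\s.2) else (\t.t)) else (if false then (\a.9) else (\b.b)))) in ((let c = (2 == 6) in 0) + (5 * (let d = true in 5)))))
step 1: [beta@0] ((if (let y = false in false) then 5 else 0) - (let u = ((let v = (let w = false in true) in (if v then (\p.p) else (\q.q))) (if (let r = true in r) then (if false then (\s.2) else (\t.t)) else (if false then (\a.9) else (\b.b)))) in ((let c = (2 == 6) in 0) + (5 * (let d = true in 5)))))
step 2: [let@0.0] ((if false then 5 else 0) - (let u = ((let v = (let w = false in true) in (if v then (\p.p) else (\q.q))) (if (let r = true in r) then (if false then (\s.2) else (\t.t)) else (if false then (\a.9) else (\b.b)))) in ((let c = (2 == 6) in 0) + (5 * (let d = true in 5)))))
step 3: [if@0] (0 - (let u = ((let v = (let w = false in true) in (if v then (\p.p) else (\q.q))) (if (let r = true in r) then (if false then (\s.2) else (\t.t)) else (if false then (\a.9) else (\b.b)))) in ((let c = (2 == 6) in 0) + (5 * (let d = true in 5)))))
step 4: [let@1] (0 - ((let c = (2 == 6) in 0) + (5 * (let d = true in 5))))
step 5: [let@1.0] (0 - (0 + (5 * (let d = true in 5))))
step 6: [let@1.1.1] (0 - (0 + (5 * 5)))
step 7: [delta@1.1] (0 - (0 + 25))
step 8: [delta@1] (0 - 25)
step 9: [delta@root] -25

Answer: -25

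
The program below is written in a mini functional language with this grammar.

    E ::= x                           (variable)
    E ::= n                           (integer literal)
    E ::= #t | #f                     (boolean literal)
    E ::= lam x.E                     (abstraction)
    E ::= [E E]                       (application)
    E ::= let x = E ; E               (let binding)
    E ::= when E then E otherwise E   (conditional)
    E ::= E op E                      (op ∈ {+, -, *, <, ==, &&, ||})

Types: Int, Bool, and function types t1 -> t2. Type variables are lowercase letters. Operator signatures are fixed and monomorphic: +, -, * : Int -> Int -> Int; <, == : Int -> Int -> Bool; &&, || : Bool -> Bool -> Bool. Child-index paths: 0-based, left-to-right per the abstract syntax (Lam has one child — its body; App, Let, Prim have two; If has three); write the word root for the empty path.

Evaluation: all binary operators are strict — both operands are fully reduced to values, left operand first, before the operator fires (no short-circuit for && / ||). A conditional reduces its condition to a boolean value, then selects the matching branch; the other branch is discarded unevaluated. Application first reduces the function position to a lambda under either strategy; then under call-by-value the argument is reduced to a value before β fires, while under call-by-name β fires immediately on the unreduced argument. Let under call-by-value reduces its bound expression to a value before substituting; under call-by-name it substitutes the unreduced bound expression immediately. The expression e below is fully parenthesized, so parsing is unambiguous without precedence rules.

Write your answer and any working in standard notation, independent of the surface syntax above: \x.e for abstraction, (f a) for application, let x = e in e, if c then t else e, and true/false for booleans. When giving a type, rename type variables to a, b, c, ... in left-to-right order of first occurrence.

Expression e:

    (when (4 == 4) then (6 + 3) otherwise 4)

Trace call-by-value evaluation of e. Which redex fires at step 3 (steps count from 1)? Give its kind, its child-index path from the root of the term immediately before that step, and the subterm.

Working:
step 0: (if (4 == 4) then (6 + 3) else 4)
step 1: [delta@0] (if true then (6 + 3) else 4)
step 2: [if@root] (6 + 3)
step 3: [delta@root] 9

Answer: delta at root : (6 + 3)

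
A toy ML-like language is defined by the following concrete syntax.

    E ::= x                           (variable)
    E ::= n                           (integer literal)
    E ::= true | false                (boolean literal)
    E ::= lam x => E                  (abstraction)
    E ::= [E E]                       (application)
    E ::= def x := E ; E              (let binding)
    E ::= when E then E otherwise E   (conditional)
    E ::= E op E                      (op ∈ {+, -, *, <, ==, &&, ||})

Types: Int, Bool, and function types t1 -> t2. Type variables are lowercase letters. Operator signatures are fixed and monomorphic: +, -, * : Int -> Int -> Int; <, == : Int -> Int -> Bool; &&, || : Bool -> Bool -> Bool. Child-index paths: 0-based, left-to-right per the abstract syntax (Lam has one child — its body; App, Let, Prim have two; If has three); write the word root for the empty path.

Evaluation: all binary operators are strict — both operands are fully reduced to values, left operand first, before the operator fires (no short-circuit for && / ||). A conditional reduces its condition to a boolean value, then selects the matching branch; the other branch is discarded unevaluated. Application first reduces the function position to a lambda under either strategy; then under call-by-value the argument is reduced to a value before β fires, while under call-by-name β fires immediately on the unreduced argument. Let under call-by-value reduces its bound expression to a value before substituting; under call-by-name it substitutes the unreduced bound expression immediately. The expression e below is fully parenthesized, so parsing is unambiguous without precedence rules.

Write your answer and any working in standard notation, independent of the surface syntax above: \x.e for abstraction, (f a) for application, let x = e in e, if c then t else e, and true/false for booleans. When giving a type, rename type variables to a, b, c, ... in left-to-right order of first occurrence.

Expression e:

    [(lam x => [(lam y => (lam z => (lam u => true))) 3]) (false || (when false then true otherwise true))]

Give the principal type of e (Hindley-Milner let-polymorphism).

Answer: a -> b -> Bool

Working:
\u._ : d -> Bool
\z._ : c -> d -> Bool
\y._ : b -> c -> d -> Bool
  unify b -> c -> d -> Bool ~ Int -> e
  unify b ~ Int
  unify c -> d -> Bool ~ e
_ _ : c -> d -> Bool
\x._ : a -> c -> d -> Bool
  unify Bool ~ Bool
  unify Bool ~ Bool
  unify Bool ~ Bool
  unify Bool ~ Bool
  unify a -> c -> d -> Bool ~ Bool -> f
  unify a ~ Bool
  unify c -> d -> Bool ~ f
_ _ : c -> d -> Bool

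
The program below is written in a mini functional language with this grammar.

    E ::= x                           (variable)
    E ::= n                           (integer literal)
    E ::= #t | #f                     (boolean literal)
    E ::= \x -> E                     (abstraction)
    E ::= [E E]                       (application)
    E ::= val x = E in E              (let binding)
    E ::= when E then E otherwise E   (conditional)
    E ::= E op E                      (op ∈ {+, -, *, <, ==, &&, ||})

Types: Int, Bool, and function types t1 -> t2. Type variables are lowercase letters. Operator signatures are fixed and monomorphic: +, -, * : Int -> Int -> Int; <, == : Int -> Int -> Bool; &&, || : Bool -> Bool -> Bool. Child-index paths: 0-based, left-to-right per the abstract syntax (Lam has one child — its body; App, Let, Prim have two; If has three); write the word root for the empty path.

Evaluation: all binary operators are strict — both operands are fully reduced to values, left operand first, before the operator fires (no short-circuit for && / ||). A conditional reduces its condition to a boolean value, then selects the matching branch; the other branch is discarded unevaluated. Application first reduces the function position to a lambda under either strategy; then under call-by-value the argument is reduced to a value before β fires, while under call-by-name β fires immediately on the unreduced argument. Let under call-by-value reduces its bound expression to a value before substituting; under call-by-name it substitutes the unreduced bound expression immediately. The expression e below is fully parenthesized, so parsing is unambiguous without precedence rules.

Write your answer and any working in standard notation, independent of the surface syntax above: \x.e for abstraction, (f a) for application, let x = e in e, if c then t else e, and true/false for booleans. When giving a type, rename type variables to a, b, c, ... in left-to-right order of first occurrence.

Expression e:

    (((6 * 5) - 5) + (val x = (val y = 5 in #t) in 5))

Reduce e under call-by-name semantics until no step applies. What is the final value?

Answer: 30

Working:
step 0: (((6 * 5) - 5) + (let x = (let y = 5 in true) in 5))
step 1: [delta@0.0] ((30 - 5) + (let x = (let y = 5 in true) in 5))
step 2: [delta@0] (25 + (let x = (let y = 5 in true) in 5))
step 3: [let@1] (25 + 5)
step 4: [delta@root] 30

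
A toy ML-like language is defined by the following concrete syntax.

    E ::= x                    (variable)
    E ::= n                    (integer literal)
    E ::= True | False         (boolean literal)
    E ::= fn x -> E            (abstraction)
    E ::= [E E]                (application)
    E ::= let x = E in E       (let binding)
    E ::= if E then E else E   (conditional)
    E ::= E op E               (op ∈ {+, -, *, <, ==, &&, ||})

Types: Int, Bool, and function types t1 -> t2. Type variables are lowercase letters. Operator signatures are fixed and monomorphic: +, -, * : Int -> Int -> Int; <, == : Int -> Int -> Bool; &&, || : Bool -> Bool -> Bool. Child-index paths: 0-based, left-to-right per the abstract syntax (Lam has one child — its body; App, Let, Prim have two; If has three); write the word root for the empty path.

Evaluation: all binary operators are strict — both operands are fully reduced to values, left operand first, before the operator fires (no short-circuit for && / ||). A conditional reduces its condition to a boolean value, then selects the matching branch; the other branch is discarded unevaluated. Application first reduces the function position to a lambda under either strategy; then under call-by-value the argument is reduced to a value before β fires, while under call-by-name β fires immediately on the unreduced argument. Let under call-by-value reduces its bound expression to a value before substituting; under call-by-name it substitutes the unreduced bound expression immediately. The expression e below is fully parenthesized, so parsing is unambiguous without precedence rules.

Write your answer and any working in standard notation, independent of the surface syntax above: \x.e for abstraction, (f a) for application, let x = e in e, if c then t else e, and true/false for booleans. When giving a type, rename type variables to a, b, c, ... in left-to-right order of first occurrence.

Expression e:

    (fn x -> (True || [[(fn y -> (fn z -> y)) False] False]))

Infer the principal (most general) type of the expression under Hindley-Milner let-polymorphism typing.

Answer: a -> Bool

Working:
  unify Bool ~ Bool
y : b
\z._ : c -> b
\y._ : b -> c -> b
  unify b -> c -> b ~ Bool -> d
  unify b ~ Bool
  unify c -> Bool ~ d
_ _ : c -> Bool
  unify c -> Bool ~ Bool -> e
  unify c ~ Bool
  unify Bool ~ e
_ _ : Bool
  unify Bool ~ Bool
\x._ : a -> Bool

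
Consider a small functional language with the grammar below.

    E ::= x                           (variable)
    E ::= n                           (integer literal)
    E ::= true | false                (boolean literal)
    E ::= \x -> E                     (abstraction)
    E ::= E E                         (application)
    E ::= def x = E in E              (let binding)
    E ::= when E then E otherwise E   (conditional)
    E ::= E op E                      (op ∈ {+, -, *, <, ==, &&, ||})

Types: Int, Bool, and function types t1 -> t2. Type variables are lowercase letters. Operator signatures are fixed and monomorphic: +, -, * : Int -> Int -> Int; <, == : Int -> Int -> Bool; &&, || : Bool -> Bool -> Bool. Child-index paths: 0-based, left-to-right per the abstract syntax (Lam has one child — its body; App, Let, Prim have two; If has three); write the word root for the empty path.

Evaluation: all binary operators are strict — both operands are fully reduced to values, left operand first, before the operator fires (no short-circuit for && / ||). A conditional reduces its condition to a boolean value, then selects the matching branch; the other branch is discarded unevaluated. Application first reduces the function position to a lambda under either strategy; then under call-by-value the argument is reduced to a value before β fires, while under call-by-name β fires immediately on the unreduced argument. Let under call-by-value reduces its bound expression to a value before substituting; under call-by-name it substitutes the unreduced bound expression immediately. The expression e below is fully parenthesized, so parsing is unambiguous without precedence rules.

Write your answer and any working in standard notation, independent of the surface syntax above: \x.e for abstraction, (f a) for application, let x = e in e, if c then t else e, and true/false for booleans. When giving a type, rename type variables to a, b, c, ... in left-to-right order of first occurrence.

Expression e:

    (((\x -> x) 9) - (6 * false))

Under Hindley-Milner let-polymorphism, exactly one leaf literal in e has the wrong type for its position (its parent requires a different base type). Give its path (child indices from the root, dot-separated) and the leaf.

Answer: 1.1 : false

Working:
x : a
\x._ : a -> a
  unify a -> a ~ Int -> b
  unify a ~ Int
  unify Int ~ b
_ _ : Int
  unify Int ~ Int
  unify Int ~ Int
  unify Bool ~ Int
  FAIL: mismatch Bool ~ Int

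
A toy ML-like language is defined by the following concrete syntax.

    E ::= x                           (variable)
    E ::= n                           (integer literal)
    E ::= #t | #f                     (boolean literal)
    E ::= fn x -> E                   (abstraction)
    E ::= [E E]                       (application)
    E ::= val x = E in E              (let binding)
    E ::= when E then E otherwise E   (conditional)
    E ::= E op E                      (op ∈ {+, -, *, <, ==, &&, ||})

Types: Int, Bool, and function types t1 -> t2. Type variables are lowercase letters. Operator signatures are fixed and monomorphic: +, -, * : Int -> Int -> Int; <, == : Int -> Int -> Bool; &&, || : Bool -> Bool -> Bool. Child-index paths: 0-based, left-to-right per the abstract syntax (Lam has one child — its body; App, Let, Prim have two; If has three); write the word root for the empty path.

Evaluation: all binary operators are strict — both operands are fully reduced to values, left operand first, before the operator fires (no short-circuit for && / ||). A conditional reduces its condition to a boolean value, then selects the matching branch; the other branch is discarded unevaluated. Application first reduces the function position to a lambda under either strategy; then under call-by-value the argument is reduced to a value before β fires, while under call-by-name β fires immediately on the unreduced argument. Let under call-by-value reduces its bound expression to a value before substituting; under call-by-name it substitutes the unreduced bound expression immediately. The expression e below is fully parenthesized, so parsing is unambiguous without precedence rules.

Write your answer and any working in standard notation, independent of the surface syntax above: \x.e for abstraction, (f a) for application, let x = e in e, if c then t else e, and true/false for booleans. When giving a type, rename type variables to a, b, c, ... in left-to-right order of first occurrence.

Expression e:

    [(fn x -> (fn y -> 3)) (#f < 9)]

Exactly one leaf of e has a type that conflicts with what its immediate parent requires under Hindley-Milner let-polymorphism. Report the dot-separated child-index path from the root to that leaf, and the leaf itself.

Derivation:
\y._ : b -> Int
\x._ : a -> b -> Int
  unify Bool ~ Int
  FAIL: mismatch Bool ~ Int

Answer: 1.0 : false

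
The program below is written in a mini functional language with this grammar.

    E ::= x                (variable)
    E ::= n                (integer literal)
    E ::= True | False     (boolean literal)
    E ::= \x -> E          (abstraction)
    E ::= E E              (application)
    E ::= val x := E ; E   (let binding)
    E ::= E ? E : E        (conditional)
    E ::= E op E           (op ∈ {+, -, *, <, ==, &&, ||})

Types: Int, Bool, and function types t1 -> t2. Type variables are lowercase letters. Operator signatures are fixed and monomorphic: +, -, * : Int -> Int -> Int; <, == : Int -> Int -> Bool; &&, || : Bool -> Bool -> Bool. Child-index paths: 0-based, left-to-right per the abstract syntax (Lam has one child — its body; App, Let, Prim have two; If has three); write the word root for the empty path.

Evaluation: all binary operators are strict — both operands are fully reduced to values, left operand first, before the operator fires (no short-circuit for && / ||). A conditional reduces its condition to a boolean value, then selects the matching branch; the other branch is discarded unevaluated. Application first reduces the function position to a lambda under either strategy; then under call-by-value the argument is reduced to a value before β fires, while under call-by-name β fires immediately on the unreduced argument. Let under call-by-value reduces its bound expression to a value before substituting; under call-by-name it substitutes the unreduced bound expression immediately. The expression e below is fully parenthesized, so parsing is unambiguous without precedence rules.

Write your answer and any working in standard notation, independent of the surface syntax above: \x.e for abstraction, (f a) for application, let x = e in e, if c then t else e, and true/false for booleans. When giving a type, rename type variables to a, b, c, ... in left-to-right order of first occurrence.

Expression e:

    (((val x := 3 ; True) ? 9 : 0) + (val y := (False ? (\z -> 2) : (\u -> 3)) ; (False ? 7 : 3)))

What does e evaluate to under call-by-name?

Answer: 12

Working:
step 0: ((if (let x = 3 in true) then 9 else 0) + (let y = (if false then (\z.2) else (\u.3)) in (if false then 7 else 3)))
step 1: [let@0.0] ((if true then 9 else 0) + (let y = (if false then (\z.2) else (\u.3)) in (if false then 7 else 3)))
step 2: [if@0] (9 + (let y = (if false then (\z.2) else (\u.3)) in (if false then 7 else 3)))
step 3: [let@1] (9 + (if false then 7 else 3))
step 4: [if@1] (9 + 3)
step 5: [delta@root] 12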